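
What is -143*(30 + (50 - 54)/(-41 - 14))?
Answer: -21502/5 ≈ -4300.4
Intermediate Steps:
-143*(30 + (50 - 54)/(-41 - 14)) = -143*(30 - 4/(-55)) = -143*(30 - 4*(-1/55)) = -143*(30 + 4/55) = -143*1654/55 = -21502/5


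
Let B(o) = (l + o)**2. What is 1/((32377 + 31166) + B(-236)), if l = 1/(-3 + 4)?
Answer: 1/118768 ≈ 8.4198e-6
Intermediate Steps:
l = 1 (l = 1/1 = 1)
B(o) = (1 + o)**2
1/((32377 + 31166) + B(-236)) = 1/((32377 + 31166) + (1 - 236)**2) = 1/(63543 + (-235)**2) = 1/(63543 + 55225) = 1/118768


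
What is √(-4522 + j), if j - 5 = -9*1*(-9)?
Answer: 2*I*√1109 ≈ 66.603*I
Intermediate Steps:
j = 86 (j = 5 - 9*1*(-9) = 5 - 9*(-9) = 5 + 81 = 86)
√(-4522 + j) = √(-4522 + 86) = √(-4436) = 2*I*√1109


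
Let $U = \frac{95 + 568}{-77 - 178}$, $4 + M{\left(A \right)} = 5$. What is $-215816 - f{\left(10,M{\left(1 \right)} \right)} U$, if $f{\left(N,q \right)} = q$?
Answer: $- \frac{1079067}{5} \approx -2.1581 \cdot 10^{5}$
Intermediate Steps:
$M{\left(A \right)} = 1$ ($M{\left(A \right)} = -4 + 5 = 1$)
$U = - \frac{13}{5}$ ($U = \frac{663}{-255} = 663 \left(- \frac{1}{255}\right) = - \frac{13}{5} \approx -2.6$)
$-215816 - f{\left(10,M{\left(1 \right)} \right)} U = -215816 - 1 \left(- \frac{13}{5}\right) = -215816 - - \frac{13}{5} = -215816 + \frac{13}{5} = - \frac{1079067}{5}$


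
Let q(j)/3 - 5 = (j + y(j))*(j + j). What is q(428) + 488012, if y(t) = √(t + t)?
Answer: 1587131 + 5136*√214 ≈ 1.6623e+6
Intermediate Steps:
y(t) = √2*√t (y(t) = √(2*t) = √2*√t)
q(j) = 15 + 6*j*(j + √2*√j) (q(j) = 15 + 3*((j + √2*√j)*(j + j)) = 15 + 3*((j + √2*√j)*(2*j)) = 15 + 3*(2*j*(j + √2*√j)) = 15 + 6*j*(j + √2*√j))
q(428) + 488012 = (15 + 6*428² + 6*√2*428^(3/2)) + 488012 = (15 + 6*183184 + 6*√2*(856*√107)) + 488012 = (15 + 1099104 + 5136*√214) + 488012 = (1099119 + 5136*√214) + 488012 = 1587131 + 5136*√214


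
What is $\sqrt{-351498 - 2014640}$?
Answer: $i \sqrt{2366138} \approx 1538.2 i$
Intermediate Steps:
$\sqrt{-351498 - 2014640} = \sqrt{-2366138} = i \sqrt{2366138}$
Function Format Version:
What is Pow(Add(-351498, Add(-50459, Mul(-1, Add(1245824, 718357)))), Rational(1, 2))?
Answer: Mul(I, Pow(2366138, Rational(1, 2))) ≈ Mul(1538.2, I)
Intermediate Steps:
Pow(Add(-351498, Add(-50459, Mul(-1, Add(1245824, 718357)))), Rational(1, 2)) = Pow(Add(-351498, Add(-50459, Mul(-1, 1964181))), Rational(1, 2)) = Pow(Add(-351498, Add(-50459, -1964181)), Rational(1, 2)) = Pow(Add(-351498, -2014640), Rational(1, 2)) = Pow(-2366138, Rational(1, 2)) = Mul(I, Pow(2366138, Rational(1, 2)))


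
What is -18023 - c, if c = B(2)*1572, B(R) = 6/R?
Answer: -22739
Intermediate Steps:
c = 4716 (c = (6/2)*1572 = (6*(½))*1572 = 3*1572 = 4716)
-18023 - c = -18023 - 1*4716 = -18023 - 4716 = -22739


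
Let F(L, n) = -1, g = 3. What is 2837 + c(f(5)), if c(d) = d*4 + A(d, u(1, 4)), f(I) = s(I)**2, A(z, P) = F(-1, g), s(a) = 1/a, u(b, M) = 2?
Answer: 70904/25 ≈ 2836.2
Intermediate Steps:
A(z, P) = -1
f(I) = I**(-2) (f(I) = (1/I)**2 = I**(-2))
c(d) = -1 + 4*d (c(d) = d*4 - 1 = 4*d - 1 = -1 + 4*d)
2837 + c(f(5)) = 2837 + (-1 + 4/5**2) = 2837 + (-1 + 4*(1/25)) = 2837 + (-1 + 4/25) = 2837 - 21/25 = 70904/25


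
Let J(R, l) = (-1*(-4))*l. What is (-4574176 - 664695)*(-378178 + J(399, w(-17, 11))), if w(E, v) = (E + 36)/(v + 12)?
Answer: 1981208445986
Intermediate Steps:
w(E, v) = (36 + E)/(12 + v)
J(R, l) = 4*l
(-4574176 - 664695)*(-378178 + J(399, w(-17, 11))) = (-4574176 - 664695)*(-378178 + 4*((36 - 17)/(12 + 11))) = -5238871*(-378178 + 4*(19/23)) = -5238871*(-378178 + 76/23) = -5238871*(-8698018/23) = 1981208445986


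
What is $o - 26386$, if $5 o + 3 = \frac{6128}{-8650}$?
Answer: $- \frac{570613289}{21625} \approx -26387.0$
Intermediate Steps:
$o = - \frac{16039}{21625}$ ($o = - \frac{3}{5} + \frac{6128 \frac{1}{-8650}}{5} = - \frac{3}{5} + \frac{6128 \left(- \frac{1}{8650}\right)}{5} = - \frac{3}{5} + \frac{1}{5} \left(- \frac{3064}{4325}\right) = - \frac{3}{5} - \frac{3064}{21625} = - \frac{16039}{21625} \approx -0.74169$)
$o - 26386 = - \frac{16039}{21625} - 26386 = - \frac{570613289}{21625}$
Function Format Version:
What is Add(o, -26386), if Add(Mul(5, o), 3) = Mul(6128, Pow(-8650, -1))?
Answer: Rational(-570613289, 21625) ≈ -26387.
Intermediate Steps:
o = Rational(-16039, 21625) (o = Add(Rational(-3, 5), Mul(Rational(1, 5), Mul(6128, Pow(-8650, -1)))) = Add(Rational(-3, 5), Mul(Rational(1, 5), Mul(6128, Rational(-1, 8650)))) = Add(Rational(-3, 5), Mul(Rational(1, 5), Rational(-3064, 4325))) = Add(Rational(-3, 5), Rational(-3064, 21625)) = Rational(-16039, 21625) ≈ -0.74169)
Add(o, -26386) = Add(Rational(-16039, 21625), -26386) = Rational(-570613289, 21625)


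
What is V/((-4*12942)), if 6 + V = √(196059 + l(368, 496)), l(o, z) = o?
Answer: 1/8628 - √196427/51768 ≈ -0.0084454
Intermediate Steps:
V = -6 + √196427 (V = -6 + √(196059 + 368) = -6 + √196427 ≈ 437.20)
V/((-4*12942)) = (-6 + √196427)/((-4*12942)) = (-6 + √196427)/(-51768) = (-6 + √196427)*(-1/51768) = 1/8628 - √196427/51768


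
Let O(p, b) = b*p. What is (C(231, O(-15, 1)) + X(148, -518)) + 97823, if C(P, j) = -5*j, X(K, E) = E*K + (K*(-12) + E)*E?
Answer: 1209526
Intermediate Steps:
X(K, E) = E*K + E*(E - 12*K) (X(K, E) = E*K + (-12*K + E)*E = E*K + (E - 12*K)*E = E*K + E*(E - 12*K))
(C(231, O(-15, 1)) + X(148, -518)) + 97823 = (-5*(-15) - 518*(-518 - 11*148)) + 97823 = (-5*(-15) - 518*(-518 - 1628)) + 97823 = (75 - 518*(-2146)) + 97823 = (75 + 1111628) + 97823 = 1111703 + 97823 = 1209526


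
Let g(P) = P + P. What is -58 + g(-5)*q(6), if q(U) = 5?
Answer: -108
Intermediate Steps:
g(P) = 2*P
-58 + g(-5)*q(6) = -58 + (2*(-5))*5 = -58 - 10*5 = -58 - 50 = -108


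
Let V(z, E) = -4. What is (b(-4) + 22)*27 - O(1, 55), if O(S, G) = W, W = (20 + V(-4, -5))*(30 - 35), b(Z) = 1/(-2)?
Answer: 1321/2 ≈ 660.50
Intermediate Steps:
b(Z) = -½
W = -80 (W = (20 - 4)*(30 - 35) = 16*(-5) = -80)
O(S, G) = -80
(b(-4) + 22)*27 - O(1, 55) = (-½ + 22)*27 - 1*(-80) = (43/2)*27 + 80 = 1161/2 + 80 = 1321/2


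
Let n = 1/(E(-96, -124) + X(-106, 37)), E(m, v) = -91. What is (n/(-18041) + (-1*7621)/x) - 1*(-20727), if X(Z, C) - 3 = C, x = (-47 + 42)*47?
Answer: 4488632660641/216221385 ≈ 20759.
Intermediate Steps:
x = -235 (x = -5*47 = -235)
X(Z, C) = 3 + C
n = -1/51 (n = 1/(-91 + (3 + 37)) = 1/(-91 + 40) = 1/(-51) = -1/51 ≈ -0.019608)
(n/(-18041) + (-1*7621)/x) - 1*(-20727) = (-1/51/(-18041) - 1*7621/(-235)) - 1*(-20727) = (-1/51*(-1/18041) - 7621*(-1/235)) + 20727 = (1/920091 + 7621/235) + 20727 = 7012013746/216221385 + 20727 = 4488632660641/216221385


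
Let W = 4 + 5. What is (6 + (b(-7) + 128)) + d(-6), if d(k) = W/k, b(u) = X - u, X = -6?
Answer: 267/2 ≈ 133.50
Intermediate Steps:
W = 9
b(u) = -6 - u
d(k) = 9/k
(6 + (b(-7) + 128)) + d(-6) = (6 + ((-6 - 1*(-7)) + 128)) + 9/(-6) = (6 + ((-6 + 7) + 128)) + 9*(-⅙) = (6 + (1 + 128)) - 3/2 = (6 + 129) - 3/2 = 135 - 3/2 = 267/2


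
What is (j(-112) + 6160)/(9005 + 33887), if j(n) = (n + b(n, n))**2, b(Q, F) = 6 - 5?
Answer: 18481/42892 ≈ 0.43087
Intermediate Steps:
b(Q, F) = 1
j(n) = (1 + n)**2 (j(n) = (n + 1)**2 = (1 + n)**2)
(j(-112) + 6160)/(9005 + 33887) = ((1 - 112)**2 + 6160)/(9005 + 33887) = ((-111)**2 + 6160)/42892 = (12321 + 6160)*(1/42892) = 18481*(1/42892) = 18481/42892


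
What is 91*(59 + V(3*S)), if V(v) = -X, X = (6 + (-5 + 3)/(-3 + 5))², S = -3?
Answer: 3094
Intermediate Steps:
X = 25 (X = (6 - 2/2)² = (6 - 2*½)² = (6 - 1)² = 5² = 25)
V(v) = -25 (V(v) = -1*25 = -25)
91*(59 + V(3*S)) = 91*(59 - 25) = 91*34 = 3094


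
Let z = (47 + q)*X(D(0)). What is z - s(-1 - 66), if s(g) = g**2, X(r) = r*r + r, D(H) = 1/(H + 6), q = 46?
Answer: -53651/12 ≈ -4470.9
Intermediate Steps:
D(H) = 1/(6 + H)
X(r) = r + r**2 (X(r) = r**2 + r = r + r**2)
z = 217/12 (z = (47 + 46)*((1 + 1/(6 + 0))/(6 + 0)) = 93*((1 + 1/6)/6) = 93*((1/6)*(7/6)) = 93*(7/36) = 217/12 ≈ 18.083)
z - s(-1 - 66) = 217/12 - (-1 - 66)**2 = 217/12 - 1*(-67)**2 = 217/12 - 1*4489 = 217/12 - 4489 = -53651/12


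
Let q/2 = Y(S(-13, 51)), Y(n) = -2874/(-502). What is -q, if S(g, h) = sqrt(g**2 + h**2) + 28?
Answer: -2874/251 ≈ -11.450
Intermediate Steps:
S(g, h) = 28 + sqrt(g**2 + h**2)
Y(n) = 1437/251 (Y(n) = -2874*(-1/502) = 1437/251)
q = 2874/251 (q = 2*(1437/251) = 2874/251 ≈ 11.450)
-q = -1*2874/251 = -2874/251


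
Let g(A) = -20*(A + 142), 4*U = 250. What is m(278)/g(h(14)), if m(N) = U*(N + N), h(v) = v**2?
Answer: -3475/676 ≈ -5.1405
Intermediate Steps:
U = 125/2 (U = (1/4)*250 = 125/2 ≈ 62.500)
g(A) = -2840 - 20*A (g(A) = -20*(142 + A) = -2840 - 20*A)
m(N) = 125*N (m(N) = 125*(N + N)/2 = 125*(2*N)/2 = 125*N)
m(278)/g(h(14)) = (125*278)/(-2840 - 20*14**2) = 34750/(-2840 - 20*196) = 34750/(-2840 - 3920) = 34750/(-6760) = 34750*(-1/6760) = -3475/676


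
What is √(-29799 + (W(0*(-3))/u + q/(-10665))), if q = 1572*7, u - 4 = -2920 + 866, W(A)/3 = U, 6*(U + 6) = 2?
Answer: I*√281372087046154/97170 ≈ 172.63*I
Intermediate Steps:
U = -17/3 (U = -6 + (⅙)*2 = -6 + ⅓ = -17/3 ≈ -5.6667)
W(A) = -17 (W(A) = 3*(-17/3) = -17)
u = -2050 (u = 4 + (-2920 + 866) = 4 - 2054 = -2050)
q = 11004
√(-29799 + (W(0*(-3))/u + q/(-10665))) = √(-29799 + (-17/(-2050) + 11004/(-10665))) = √(-29799 + (-17*(-1/2050) + 11004*(-1/10665))) = √(-29799 + (17/2050 - 3668/3555)) = √(-29799 - 1491793/1457550) = √(-43435024243/1457550) = I*√281372087046154/97170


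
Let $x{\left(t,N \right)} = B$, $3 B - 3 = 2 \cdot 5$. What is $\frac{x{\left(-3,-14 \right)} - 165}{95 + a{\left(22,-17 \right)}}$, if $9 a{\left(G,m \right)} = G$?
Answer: $- \frac{1446}{877} \approx -1.6488$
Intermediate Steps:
$B = \frac{13}{3}$ ($B = 1 + \frac{2 \cdot 5}{3} = 1 + \frac{1}{3} \cdot 10 = 1 + \frac{10}{3} = \frac{13}{3} \approx 4.3333$)
$a{\left(G,m \right)} = \frac{G}{9}$
$x{\left(t,N \right)} = \frac{13}{3}$
$\frac{x{\left(-3,-14 \right)} - 165}{95 + a{\left(22,-17 \right)}} = \frac{\frac{13}{3} - 165}{95 + \frac{1}{9} \cdot 22} = - \frac{482}{3 \left(95 + \frac{22}{9}\right)} = - \frac{482}{3 \cdot \frac{877}{9}} = \left(- \frac{482}{3}\right) \frac{9}{877} = - \frac{1446}{877}$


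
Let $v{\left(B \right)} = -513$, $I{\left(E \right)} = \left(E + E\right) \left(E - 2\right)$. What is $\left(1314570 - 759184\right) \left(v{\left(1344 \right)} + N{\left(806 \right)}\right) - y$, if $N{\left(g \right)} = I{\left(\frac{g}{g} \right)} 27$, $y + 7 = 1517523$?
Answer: $-316421378$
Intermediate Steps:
$y = 1517516$ ($y = -7 + 1517523 = 1517516$)
$I{\left(E \right)} = 2 E \left(-2 + E\right)$
$N{\left(g \right)} = -54$ ($N{\left(g \right)} = 2 \frac{g}{g} \left(-2 + \frac{g}{g}\right) 27 = 2 \cdot 1 \left(-2 + 1\right) 27 = 2 \cdot 1 \left(-1\right) 27 = \left(-2\right) 27 = -54$)
$\left(1314570 - 759184\right) \left(v{\left(1344 \right)} + N{\left(806 \right)}\right) - y = \left(1314570 - 759184\right) \left(-513 - 54\right) - 1517516 = 555386 \left(-567\right) - 1517516 = -314903862 - 1517516 = -316421378$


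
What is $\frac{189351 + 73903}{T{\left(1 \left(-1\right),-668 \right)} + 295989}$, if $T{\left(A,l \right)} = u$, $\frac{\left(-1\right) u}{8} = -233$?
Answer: $\frac{263254}{297853} \approx 0.88384$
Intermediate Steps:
$u = 1864$ ($u = \left(-8\right) \left(-233\right) = 1864$)
$T{\left(A,l \right)} = 1864$
$\frac{189351 + 73903}{T{\left(1 \left(-1\right),-668 \right)} + 295989} = \frac{189351 + 73903}{1864 + 295989} = \frac{263254}{297853}$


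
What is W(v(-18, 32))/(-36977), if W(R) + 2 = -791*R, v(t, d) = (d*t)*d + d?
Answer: -14554398/36977 ≈ -393.61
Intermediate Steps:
v(t, d) = d + t*d² (v(t, d) = t*d² + d = d + t*d²)
W(R) = -2 - 791*R
W(v(-18, 32))/(-36977) = (-2 - 25312*(1 + 32*(-18)))/(-36977) = (-2 - 25312*(1 - 576))*(-1/36977) = (-2 - 25312*(-575))*(-1/36977) = (-2 - 791*(-18400))*(-1/36977) = (-2 + 14554400)*(-1/36977) = 14554398*(-1/36977) = -14554398/36977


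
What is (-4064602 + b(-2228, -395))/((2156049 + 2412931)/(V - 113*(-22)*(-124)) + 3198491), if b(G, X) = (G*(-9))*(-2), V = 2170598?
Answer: -3822166771902/2978331553487 ≈ -1.2833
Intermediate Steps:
b(G, X) = 18*G (b(G, X) = -9*G*(-2) = 18*G)
(-4064602 + b(-2228, -395))/((2156049 + 2412931)/(V - 113*(-22)*(-124)) + 3198491) = (-4064602 + 18*(-2228))/((2156049 + 2412931)/(2170598 - 113*(-22)*(-124)) + 3198491) = (-4064602 - 40104)/(4568980/(2170598 + 2486*(-124)) + 3198491) = -4104706/(4568980/(2170598 - 308264) + 3198491) = -4104706/(4568980/1862334 + 3198491) = -4104706/(4568980*(1/1862334) + 3198491) = -4104706/(2284490/931167 + 3198491) = -4104706/2978331553487/931167 = -4104706*931167/2978331553487 = -3822166771902/2978331553487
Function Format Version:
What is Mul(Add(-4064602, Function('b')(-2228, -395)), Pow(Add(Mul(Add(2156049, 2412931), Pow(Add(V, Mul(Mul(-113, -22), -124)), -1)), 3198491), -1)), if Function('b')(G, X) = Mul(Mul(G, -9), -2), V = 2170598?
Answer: Rational(-3822166771902, 2978331553487) ≈ -1.2833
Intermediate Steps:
Function('b')(G, X) = Mul(18, G) (Function('b')(G, X) = Mul(Mul(-9, G), -2) = Mul(18, G))
Mul(Add(-4064602, Function('b')(-2228, -395)), Pow(Add(Mul(Add(2156049, 2412931), Pow(Add(V, Mul(Mul(-113, -22), -124)), -1)), 3198491), -1)) = Mul(Add(-4064602, Mul(18, -2228)), Pow(Add(Mul(Add(2156049, 2412931), Pow(Add(2170598, Mul(Mul(-113, -22), -124)), -1)), 3198491), -1)) = Mul(Add(-4064602, -40104), Pow(Add(Mul(4568980, Pow(Add(2170598, Mul(2486, -124)), -1)), 3198491), -1)) = Mul(-4104706, Pow(Add(Mul(4568980, Pow(Add(2170598, -308264), -1)), 3198491), -1)) = Mul(-4104706, Pow(Add(Mul(4568980, Pow(1862334, -1)), 3198491), -1)) = Mul(-4104706, Pow(Add(Mul(4568980, Rational(1, 1862334)), 3198491), -1)) = Mul(-4104706, Pow(Add(Rational(2284490, 931167), 3198491), -1)) = Mul(-4104706, Pow(Rational(2978331553487, 931167), -1)) = Mul(-4104706, Rational(931167, 2978331553487)) = Rational(-3822166771902, 2978331553487)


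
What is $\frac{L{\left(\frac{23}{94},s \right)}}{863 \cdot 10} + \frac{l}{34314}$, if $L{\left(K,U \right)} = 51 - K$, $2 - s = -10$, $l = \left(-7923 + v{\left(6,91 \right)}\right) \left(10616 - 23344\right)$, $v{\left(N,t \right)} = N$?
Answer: $\frac{45262921769}{15413180} \approx 2936.6$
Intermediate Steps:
$l = 100767576$ ($l = \left(-7923 + 6\right) \left(10616 - 23344\right) = \left(-7917\right) \left(-12728\right) = 100767576$)
$s = 12$ ($s = 2 - -10 = 2 + 10 = 12$)
$\frac{L{\left(\frac{23}{94},s \right)}}{863 \cdot 10} + \frac{l}{34314} = \frac{51 - \frac{23}{94}}{863 \cdot 10} + \frac{100767576}{34314} = \frac{51 - 23 \cdot \frac{1}{94}}{8630} + 100767576 \cdot \frac{1}{34314} = \left(51 - \frac{23}{94}\right) \frac{1}{8630} + \frac{55796}{19} = \frac{4771}{94} \cdot \frac{1}{8630} + \frac{55796}{19} = \frac{4771}{811220} + \frac{55796}{19} = \frac{45262921769}{15413180}$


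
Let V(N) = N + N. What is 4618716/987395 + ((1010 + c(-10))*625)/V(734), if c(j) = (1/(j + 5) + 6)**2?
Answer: 650833348713/1449495860 ≈ 449.01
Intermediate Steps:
V(N) = 2*N
c(j) = (6 + 1/(5 + j))**2 (c(j) = (1/(5 + j) + 6)**2 = (6 + 1/(5 + j))**2)
4618716/987395 + ((1010 + c(-10))*625)/V(734) = 4618716/987395 + ((1010 + (31 + 6*(-10))**2/(5 - 10)**2)*625)/((2*734)) = 4618716*(1/987395) + ((1010 + (31 - 60)**2/(-5)**2)*625)/1468 = 4618716/987395 + ((1010 + (1/25)*(-29)**2)*625)*(1/1468) = 4618716/987395 + ((1010 + (1/25)*841)*625)*(1/1468) = 4618716/987395 + ((1010 + 841/25)*625)*(1/1468) = 4618716/987395 + ((26091/25)*625)*(1/1468) = 4618716/987395 + 652275*(1/1468) = 4618716/987395 + 652275/1468 = 650833348713/1449495860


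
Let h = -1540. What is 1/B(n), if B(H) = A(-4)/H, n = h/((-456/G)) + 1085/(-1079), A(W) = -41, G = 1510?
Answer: -313576480/2521623 ≈ -124.35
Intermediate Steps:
n = 313576480/61503 (n = -1540/((-456/1510)) + 1085/(-1079) = -1540/((-456*1/1510)) + 1085*(-1/1079) = -1540/(-228/755) - 1085/1079 = -1540*(-755/228) - 1085/1079 = 290675/57 - 1085/1079 = 313576480/61503 ≈ 5098.6)
B(H) = -41/H
1/B(n) = 1/(-41/313576480/61503) = 1/(-41*61503/313576480) = 1/(-2521623/313576480) = -313576480/2521623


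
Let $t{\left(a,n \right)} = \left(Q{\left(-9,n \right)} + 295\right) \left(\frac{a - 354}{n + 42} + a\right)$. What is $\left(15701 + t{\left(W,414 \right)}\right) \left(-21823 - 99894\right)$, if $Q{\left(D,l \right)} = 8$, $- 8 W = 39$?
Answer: $- \frac{2069951070137}{1216} \approx -1.7023 \cdot 10^{9}$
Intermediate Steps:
$W = - \frac{39}{8}$ ($W = \left(- \frac{1}{8}\right) 39 = - \frac{39}{8} \approx -4.875$)
$t{\left(a,n \right)} = 303 a + \frac{303 \left(-354 + a\right)}{42 + n}$ ($t{\left(a,n \right)} = \left(8 + 295\right) \left(\frac{a - 354}{n + 42} + a\right) = 303 \left(\frac{-354 + a}{42 + n} + a\right) = 303 \left(a + \frac{-354 + a}{42 + n}\right) = 303 a + \frac{303 \left(-354 + a\right)}{42 + n}$)
$\left(15701 + t{\left(W,414 \right)}\right) \left(-21823 - 99894\right) = \left(15701 + \frac{303 \left(-354 + 43 \left(- \frac{39}{8}\right) - \frac{8073}{4}\right)}{42 + 414}\right) \left(-21823 - 99894\right) = \left(15701 + \frac{303 \left(-354 - \frac{1677}{8} - \frac{8073}{4}\right)}{456}\right) \left(-121717\right) = \left(15701 + 303 \cdot \frac{1}{456} \left(- \frac{20655}{8}\right)\right) \left(-121717\right) = \left(15701 - \frac{2086155}{1216}\right) \left(-121717\right) = \frac{17006261}{1216} \left(-121717\right) = - \frac{2069951070137}{1216}$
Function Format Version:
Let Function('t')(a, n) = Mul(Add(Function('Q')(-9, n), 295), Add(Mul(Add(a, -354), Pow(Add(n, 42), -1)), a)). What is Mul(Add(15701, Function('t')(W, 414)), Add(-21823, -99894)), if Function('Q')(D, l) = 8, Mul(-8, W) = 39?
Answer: Rational(-2069951070137, 1216) ≈ -1.7023e+9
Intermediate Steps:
W = Rational(-39, 8) (W = Mul(Rational(-1, 8), 39) = Rational(-39, 8) ≈ -4.8750)
Function('t')(a, n) = Add(Mul(303, a), Mul(303, Pow(Add(42, n), -1), Add(-354, a))) (Function('t')(a, n) = Mul(Add(8, 295), Add(Mul(Add(a, -354), Pow(Add(n, 42), -1)), a)) = Mul(303, Add(Mul(Add(-354, a), Pow(Add(42, n), -1)), a)) = Mul(303, Add(Mul(Pow(Add(42, n), -1), Add(-354, a)), a)) = Mul(303, Add(a, Mul(Pow(Add(42, n), -1), Add(-354, a)))) = Add(Mul(303, a), Mul(303, Pow(Add(42, n), -1), Add(-354, a))))
Mul(Add(15701, Function('t')(W, 414)), Add(-21823, -99894)) = Mul(Add(15701, Mul(303, Pow(Add(42, 414), -1), Add(-354, Mul(43, Rational(-39, 8)), Mul(Rational(-39, 8), 414)))), Add(-21823, -99894)) = Mul(Add(15701, Mul(303, Pow(456, -1), Add(-354, Rational(-1677, 8), Rational(-8073, 4)))), -121717) = Mul(Add(15701, Mul(303, Rational(1, 456), Rational(-20655, 8))), -121717) = Mul(Add(15701, Rational(-2086155, 1216)), -121717) = Mul(Rational(17006261, 1216), -121717) = Rational(-2069951070137, 1216)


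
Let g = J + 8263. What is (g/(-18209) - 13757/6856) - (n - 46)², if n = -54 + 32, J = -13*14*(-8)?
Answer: -577581474773/124840904 ≈ -4626.5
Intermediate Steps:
J = 1456 (J = -182*(-8) = 1456)
g = 9719 (g = 1456 + 8263 = 9719)
n = -22
(g/(-18209) - 13757/6856) - (n - 46)² = (9719/(-18209) - 13757/6856) - (-22 - 46)² = (9719*(-1/18209) - 13757*1/6856) - 1*(-68)² = (-9719/18209 - 13757/6856) - 1*4624 = -317134677/124840904 - 4624 = -577581474773/124840904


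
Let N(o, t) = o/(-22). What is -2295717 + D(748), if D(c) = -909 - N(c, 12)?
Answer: -2296592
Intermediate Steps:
N(o, t) = -o/22 (N(o, t) = o*(-1/22) = -o/22)
D(c) = -909 + c/22 (D(c) = -909 - (-1)*c/22 = -909 + c/22)
-2295717 + D(748) = -2295717 + (-909 + (1/22)*748) = -2295717 + (-909 + 34) = -2295717 - 875 = -2296592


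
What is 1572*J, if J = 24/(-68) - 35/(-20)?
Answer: 37335/17 ≈ 2196.2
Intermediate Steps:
J = 95/68 (J = 24*(-1/68) - 35*(-1/20) = -6/17 + 7/4 = 95/68 ≈ 1.3971)
1572*J = 1572*(95/68) = 37335/17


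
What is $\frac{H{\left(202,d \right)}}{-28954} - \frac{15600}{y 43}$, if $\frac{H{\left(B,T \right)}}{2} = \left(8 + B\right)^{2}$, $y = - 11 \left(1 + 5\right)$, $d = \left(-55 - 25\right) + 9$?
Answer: $\frac{16780900}{6847621} \approx 2.4506$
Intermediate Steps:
$d = -71$ ($d = \left(-55 - 25\right) + 9 = -80 + 9 = -71$)
$y = -66$ ($y = \left(-11\right) 6 = -66$)
$H{\left(B,T \right)} = 2 \left(8 + B\right)^{2}$
$\frac{H{\left(202,d \right)}}{-28954} - \frac{15600}{y 43} = \frac{2 \left(8 + 202\right)^{2}}{-28954} - \frac{15600}{\left(-66\right) 43} = 2 \cdot 210^{2} \left(- \frac{1}{28954}\right) - \frac{15600}{-2838} = 2 \cdot 44100 \left(- \frac{1}{28954}\right) - - \frac{2600}{473} = 88200 \left(- \frac{1}{28954}\right) + \frac{2600}{473} = - \frac{44100}{14477} + \frac{2600}{473} = \frac{16780900}{6847621}$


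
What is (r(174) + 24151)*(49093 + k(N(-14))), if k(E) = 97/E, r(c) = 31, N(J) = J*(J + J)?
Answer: 232685890323/196 ≈ 1.1872e+9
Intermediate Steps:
N(J) = 2*J² (N(J) = J*(2*J) = 2*J²)
(r(174) + 24151)*(49093 + k(N(-14))) = (31 + 24151)*(49093 + 97/((2*(-14)²))) = 24182*(49093 + 97/((2*196))) = 24182*(49093 + 97/392) = 24182*(19244553/392) = 232685890323/196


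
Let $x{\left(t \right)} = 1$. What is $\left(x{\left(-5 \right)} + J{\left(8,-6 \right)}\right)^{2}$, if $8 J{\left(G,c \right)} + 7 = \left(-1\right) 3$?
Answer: $\frac{1}{16} \approx 0.0625$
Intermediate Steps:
$J{\left(G,c \right)} = - \frac{5}{4}$ ($J{\left(G,c \right)} = - \frac{7}{8} + \frac{\left(-1\right) 3}{8} = - \frac{7}{8} + \frac{1}{8} \left(-3\right) = - \frac{7}{8} - \frac{3}{8} = - \frac{5}{4}$)
$\left(x{\left(-5 \right)} + J{\left(8,-6 \right)}\right)^{2} = \left(1 - \frac{5}{4}\right)^{2} = \left(- \frac{1}{4}\right)^{2} = \frac{1}{16}$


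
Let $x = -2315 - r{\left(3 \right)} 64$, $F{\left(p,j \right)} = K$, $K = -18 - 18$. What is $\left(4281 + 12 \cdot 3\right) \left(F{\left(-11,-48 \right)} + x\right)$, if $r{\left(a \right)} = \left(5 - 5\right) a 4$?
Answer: $-10149267$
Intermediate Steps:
$K = -36$
$F{\left(p,j \right)} = -36$
$r{\left(a \right)} = 0$ ($r{\left(a \right)} = 0 a 4 = 0 \cdot 4 = 0$)
$x = -2315$ ($x = -2315 - 0 \cdot 64 = -2315 - 0 = -2315 + 0 = -2315$)
$\left(4281 + 12 \cdot 3\right) \left(F{\left(-11,-48 \right)} + x\right) = \left(4281 + 12 \cdot 3\right) \left(-36 - 2315\right) = \left(4281 + 36\right) \left(-2351\right) = 4317 \left(-2351\right) = -10149267$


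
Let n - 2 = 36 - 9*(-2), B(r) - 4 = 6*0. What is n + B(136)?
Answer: 60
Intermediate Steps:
B(r) = 4 (B(r) = 4 + 6*0 = 4 + 0 = 4)
n = 56 (n = 2 + (36 - 9*(-2)) = 2 + (36 + 18) = 2 + 54 = 56)
n + B(136) = 56 + 4 = 60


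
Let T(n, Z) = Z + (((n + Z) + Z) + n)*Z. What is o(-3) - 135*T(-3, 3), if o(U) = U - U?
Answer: -405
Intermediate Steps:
o(U) = 0
T(n, Z) = Z + Z*(2*Z + 2*n) (T(n, Z) = Z + (((Z + n) + Z) + n)*Z = Z + ((n + 2*Z) + n)*Z = Z + (2*Z + 2*n)*Z = Z + Z*(2*Z + 2*n))
o(-3) - 135*T(-3, 3) = 0 - 405*(1 + 2*3 + 2*(-3)) = 0 - 405*(1 + 6 - 6) = 0 - 405 = -405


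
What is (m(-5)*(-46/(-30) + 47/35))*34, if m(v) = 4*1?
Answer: 41072/105 ≈ 391.16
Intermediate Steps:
m(v) = 4
(m(-5)*(-46/(-30) + 47/35))*34 = (4*(-46/(-30) + 47/35))*34 = (4*(-46*(-1/30) + 47*(1/35)))*34 = (4*(23/15 + 47/35))*34 = (4*(302/105))*34 = (1208/105)*34 = 41072/105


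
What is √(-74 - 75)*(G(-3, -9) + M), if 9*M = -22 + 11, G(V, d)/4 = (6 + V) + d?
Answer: -227*I*√149/9 ≈ -307.88*I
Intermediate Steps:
G(V, d) = 24 + 4*V + 4*d (G(V, d) = 4*((6 + V) + d) = 4*(6 + V + d) = 24 + 4*V + 4*d)
M = -11/9 (M = (-22 + 11)/9 = (⅑)*(-11) = -11/9 ≈ -1.2222)
√(-74 - 75)*(G(-3, -9) + M) = √(-74 - 75)*((24 + 4*(-3) + 4*(-9)) - 11/9) = √(-149)*((24 - 12 - 36) - 11/9) = (I*√149)*(-24 - 11/9) = (I*√149)*(-227/9) = -227*I*√149/9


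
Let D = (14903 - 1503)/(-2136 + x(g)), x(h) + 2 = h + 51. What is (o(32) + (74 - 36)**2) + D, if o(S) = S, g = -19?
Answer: 1547528/1053 ≈ 1469.6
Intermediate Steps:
x(h) = 49 + h (x(h) = -2 + (h + 51) = -2 + (51 + h) = 49 + h)
D = -6700/1053 (D = (14903 - 1503)/(-2136 + (49 - 19)) = 13400/(-2136 + 30) = 13400/(-2106) = 13400*(-1/2106) = -6700/1053 ≈ -6.3628)
(o(32) + (74 - 36)**2) + D = (32 + (74 - 36)**2) - 6700/1053 = (32 + 38**2) - 6700/1053 = (32 + 1444) - 6700/1053 = 1476 - 6700/1053 = 1547528/1053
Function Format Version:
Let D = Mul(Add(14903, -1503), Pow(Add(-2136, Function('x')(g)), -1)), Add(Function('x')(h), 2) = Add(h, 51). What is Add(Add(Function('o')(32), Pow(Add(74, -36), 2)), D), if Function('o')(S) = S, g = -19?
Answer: Rational(1547528, 1053) ≈ 1469.6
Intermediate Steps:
Function('x')(h) = Add(49, h) (Function('x')(h) = Add(-2, Add(h, 51)) = Add(-2, Add(51, h)) = Add(49, h))
D = Rational(-6700, 1053) (D = Mul(Add(14903, -1503), Pow(Add(-2136, Add(49, -19)), -1)) = Mul(13400, Pow(Add(-2136, 30), -1)) = Mul(13400, Pow(-2106, -1)) = Mul(13400, Rational(-1, 2106)) = Rational(-6700, 1053) ≈ -6.3628)
Add(Add(Function('o')(32), Pow(Add(74, -36), 2)), D) = Add(Add(32, Pow(Add(74, -36), 2)), Rational(-6700, 1053)) = Add(Add(32, Pow(38, 2)), Rational(-6700, 1053)) = Add(Add(32, 1444), Rational(-6700, 1053)) = Add(1476, Rational(-6700, 1053)) = Rational(1547528, 1053)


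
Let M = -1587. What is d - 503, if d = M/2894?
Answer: -1457269/2894 ≈ -503.55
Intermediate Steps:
d = -1587/2894 ≈ -0.54838
d - 503 = -1587/2894 - 503 = -1457269/2894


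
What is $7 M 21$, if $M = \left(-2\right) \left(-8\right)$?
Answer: $2352$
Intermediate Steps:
$M = 16$
$7 M 21 = 7 \cdot 16 \cdot 21 = 112 \cdot 21 = 2352$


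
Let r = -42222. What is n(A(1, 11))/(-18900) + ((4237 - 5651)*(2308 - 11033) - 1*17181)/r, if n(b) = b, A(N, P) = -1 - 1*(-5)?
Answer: -19403965249/66499650 ≈ -291.79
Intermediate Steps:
A(N, P) = 4 (A(N, P) = -1 + 5 = 4)
n(A(1, 11))/(-18900) + ((4237 - 5651)*(2308 - 11033) - 1*17181)/r = 4/(-18900) + ((4237 - 5651)*(2308 - 11033) - 1*17181)/(-42222) = 4*(-1/18900) + (-1414*(-8725) - 17181)*(-1/42222) = -1/4725 + (12337150 - 17181)*(-1/42222) = -1/4725 + 12319969*(-1/42222) = -1/4725 - 12319969/42222 = -19403965249/66499650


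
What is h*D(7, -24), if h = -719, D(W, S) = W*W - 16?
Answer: -23727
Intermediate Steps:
D(W, S) = -16 + W**2 (D(W, S) = W**2 - 16 = -16 + W**2)
h*D(7, -24) = -719*(-16 + 7**2) = -719*(-16 + 49) = -719*33 = -23727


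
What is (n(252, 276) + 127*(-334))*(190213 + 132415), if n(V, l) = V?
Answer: -13603932248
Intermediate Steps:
(n(252, 276) + 127*(-334))*(190213 + 132415) = (252 + 127*(-334))*(190213 + 132415) = (252 - 42418)*322628 = -42166*322628 = -13603932248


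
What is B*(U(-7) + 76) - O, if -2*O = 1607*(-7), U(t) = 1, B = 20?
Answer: -8169/2 ≈ -4084.5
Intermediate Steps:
O = 11249/2 (O = -1607*(-7)/2 = -½*(-11249) = 11249/2 ≈ 5624.5)
B*(U(-7) + 76) - O = 20*(1 + 76) - 1*11249/2 = 20*77 - 11249/2 = 1540 - 11249/2 = -8169/2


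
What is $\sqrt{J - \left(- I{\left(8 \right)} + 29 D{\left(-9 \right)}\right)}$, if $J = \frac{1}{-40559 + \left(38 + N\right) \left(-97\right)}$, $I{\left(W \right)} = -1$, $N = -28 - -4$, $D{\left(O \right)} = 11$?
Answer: $\frac{i \sqrt{562251206397}}{41917} \approx 17.889 i$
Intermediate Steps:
$N = -24$ ($N = -28 + 4 = -24$)
$J = - \frac{1}{41917}$ ($J = \frac{1}{-40559 + \left(38 - 24\right) \left(-97\right)} = \frac{1}{-40559 + 14 \left(-97\right)} = \frac{1}{-40559 - 1358} = \frac{1}{-41917} = - \frac{1}{41917} \approx -2.3857 \cdot 10^{-5}$)
$\sqrt{J - \left(- I{\left(8 \right)} + 29 D{\left(-9 \right)}\right)} = \sqrt{- \frac{1}{41917} - 320} = \sqrt{- \frac{13413441}{41917}} = \frac{i \sqrt{562251206397}}{41917}$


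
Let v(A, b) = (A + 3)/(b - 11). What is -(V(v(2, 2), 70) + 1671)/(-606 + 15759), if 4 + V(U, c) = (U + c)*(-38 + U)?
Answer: 81848/1227393 ≈ 0.066684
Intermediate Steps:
v(A, b) = (3 + A)/(-11 + b)
V(U, c) = -4 + (-38 + U)*(U + c) (V(U, c) = -4 + (U + c)*(-38 + U) = -4 + (-38 + U)*(U + c))
-(V(v(2, 2), 70) + 1671)/(-606 + 15759) = -((-4 + ((3 + 2)/(-11 + 2))**2 - 38*(3 + 2)/(-11 + 2) - 38*70 + ((3 + 2)/(-11 + 2))*70) + 1671)/(-606 + 15759) = -((-4 + (5/(-9))**2 - 38*5/(-9) - 2660 + (5/(-9))*70) + 1671)/15153 = -((-4 + (-1/9*5)**2 - (-38)*5/9 - 2660 - 1/9*5*70) + 1671)/15153 = -((-4 + (-5/9)**2 - 38*(-5/9) - 2660 - 5/9*70) + 1671)/15153 = -((-4 + 25/81 + 190/9 - 2660 - 350/9) + 1671)/15153 = -(-217199/81 + 1671)/15153 = -(-81848)/(81*15153) = -1*(-81848/1227393) = 81848/1227393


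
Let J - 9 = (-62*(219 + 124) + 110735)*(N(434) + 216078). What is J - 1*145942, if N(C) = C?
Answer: 19370966195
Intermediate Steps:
J = 19371112137 (J = 9 + (-62*(219 + 124) + 110735)*(434 + 216078) = 9 + (-62*343 + 110735)*216512 = 9 + (-21266 + 110735)*216512 = 9 + 89469*216512 = 9 + 19371112128 = 19371112137)
J - 1*145942 = 19371112137 - 1*145942 = 19371112137 - 145942 = 19370966195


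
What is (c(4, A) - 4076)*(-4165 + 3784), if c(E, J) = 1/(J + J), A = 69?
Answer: 71435849/46 ≈ 1.5530e+6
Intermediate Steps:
c(E, J) = 1/(2*J)
(c(4, A) - 4076)*(-4165 + 3784) = ((½)/69 - 4076)*(-4165 + 3784) = ((½)*(1/69) - 4076)*(-381) = (1/138 - 4076)*(-381) = -562487/138*(-381) = 71435849/46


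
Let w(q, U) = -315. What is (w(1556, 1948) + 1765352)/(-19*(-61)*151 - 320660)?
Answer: -1765037/145651 ≈ -12.118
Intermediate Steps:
(w(1556, 1948) + 1765352)/(-19*(-61)*151 - 320660) = (-315 + 1765352)/(-19*(-61)*151 - 320660) = 1765037/(1159*151 - 320660) = 1765037/(175009 - 320660) = 1765037/(-145651) = 1765037*(-1/145651) = -1765037/145651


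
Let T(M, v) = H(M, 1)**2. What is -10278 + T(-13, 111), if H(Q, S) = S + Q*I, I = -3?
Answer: -8678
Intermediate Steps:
H(Q, S) = S - 3*Q (H(Q, S) = S + Q*(-3) = S - 3*Q)
T(M, v) = (1 - 3*M)**2
-10278 + T(-13, 111) = -10278 + (-1 + 3*(-13))**2 = -10278 + (-1 - 39)**2 = -10278 + (-40)**2 = -10278 + 1600 = -8678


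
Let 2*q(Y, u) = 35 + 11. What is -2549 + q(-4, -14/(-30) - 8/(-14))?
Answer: -2526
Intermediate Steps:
q(Y, u) = 23 (q(Y, u) = (35 + 11)/2 = (1/2)*46 = 23)
-2549 + q(-4, -14/(-30) - 8/(-14)) = -2549 + 23 = -2526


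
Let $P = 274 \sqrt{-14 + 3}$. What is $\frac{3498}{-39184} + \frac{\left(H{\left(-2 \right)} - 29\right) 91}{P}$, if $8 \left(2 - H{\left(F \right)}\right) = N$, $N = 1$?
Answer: $- \frac{1749}{19592} + \frac{19747 i \sqrt{11}}{24112} \approx -0.089271 + 2.7162 i$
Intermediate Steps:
$H{\left(F \right)} = \frac{15}{8}$ ($H{\left(F \right)} = 2 - \frac{1}{8} = \frac{15}{8}$)
$P = 274 i \sqrt{11}$ ($P = 274 \sqrt{-11} = 274 i \sqrt{11} \approx 908.75 i$)
$\frac{3498}{-39184} + \frac{\left(H{\left(-2 \right)} - 29\right) 91}{P} = \frac{3498}{-39184} + \frac{\left(\frac{15}{8} - 29\right) 91}{274 i \sqrt{11}} = 3498 \left(- \frac{1}{39184}\right) + \left(- \frac{217}{8}\right) 91 \left(- \frac{i \sqrt{11}}{3014}\right) = - \frac{1749}{19592} - \frac{19747 \left(- \frac{i \sqrt{11}}{3014}\right)}{8} = - \frac{1749}{19592} + \frac{19747 i \sqrt{11}}{24112}$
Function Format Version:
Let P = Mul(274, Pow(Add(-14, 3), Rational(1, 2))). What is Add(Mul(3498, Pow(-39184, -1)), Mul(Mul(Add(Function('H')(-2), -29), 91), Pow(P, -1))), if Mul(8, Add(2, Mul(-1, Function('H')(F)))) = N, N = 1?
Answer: Add(Rational(-1749, 19592), Mul(Rational(19747, 24112), I, Pow(11, Rational(1, 2)))) ≈ Add(-0.089271, Mul(2.7162, I))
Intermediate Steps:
Function('H')(F) = Rational(15, 8) (Function('H')(F) = Add(2, Mul(Rational(-1, 8), 1)) = Add(2, Rational(-1, 8)) = Rational(15, 8))
P = Mul(274, I, Pow(11, Rational(1, 2))) (P = Mul(274, Pow(-11, Rational(1, 2))) = Mul(274, Mul(I, Pow(11, Rational(1, 2)))) = Mul(274, I, Pow(11, Rational(1, 2))) ≈ Mul(908.75, I))
Add(Mul(3498, Pow(-39184, -1)), Mul(Mul(Add(Function('H')(-2), -29), 91), Pow(P, -1))) = Add(Mul(3498, Pow(-39184, -1)), Mul(Mul(Add(Rational(15, 8), -29), 91), Pow(Mul(274, I, Pow(11, Rational(1, 2))), -1))) = Add(Mul(3498, Rational(-1, 39184)), Mul(Mul(Rational(-217, 8), 91), Mul(Rational(-1, 3014), I, Pow(11, Rational(1, 2))))) = Add(Rational(-1749, 19592), Mul(Rational(-19747, 8), Mul(Rational(-1, 3014), I, Pow(11, Rational(1, 2))))) = Add(Rational(-1749, 19592), Mul(Rational(19747, 24112), I, Pow(11, Rational(1, 2))))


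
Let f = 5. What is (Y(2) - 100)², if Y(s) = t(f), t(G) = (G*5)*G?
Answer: 625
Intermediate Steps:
t(G) = 5*G² (t(G) = (5*G)*G = 5*G²)
Y(s) = 125 (Y(s) = 5*5² = 5*25 = 125)
(Y(2) - 100)² = (125 - 100)² = 25² = 625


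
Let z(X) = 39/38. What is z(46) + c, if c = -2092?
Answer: -79457/38 ≈ -2091.0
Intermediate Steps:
z(X) = 39/38 (z(X) = 39*(1/38) = 39/38)
z(46) + c = 39/38 - 2092 = -79457/38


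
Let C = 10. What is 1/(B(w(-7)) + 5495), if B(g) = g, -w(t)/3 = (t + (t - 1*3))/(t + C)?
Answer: 1/5512 ≈ 0.00018142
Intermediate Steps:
w(t) = -3*(-3 + 2*t)/(10 + t) (w(t) = -3*(t + (t - 1*3))/(t + 10) = -3*(t + (t - 3))/(10 + t) = -3*(t + (-3 + t))/(10 + t) = -3*(-3 + 2*t)/(10 + t))
1/(B(w(-7)) + 5495) = 1/(3*(3 - 2*(-7))/(10 - 7) + 5495) = 1/(3*(3 + 14)/3 + 5495) = 1/(3*(1/3)*17 + 5495) = 1/(17 + 5495) = 1/5512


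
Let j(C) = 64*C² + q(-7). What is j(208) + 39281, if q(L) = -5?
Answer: 2808172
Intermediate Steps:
j(C) = -5 + 64*C² (j(C) = 64*C² - 5 = -5 + 64*C²)
j(208) + 39281 = (-5 + 64*208²) + 39281 = (-5 + 64*43264) + 39281 = (-5 + 2768896) + 39281 = 2768891 + 39281 = 2808172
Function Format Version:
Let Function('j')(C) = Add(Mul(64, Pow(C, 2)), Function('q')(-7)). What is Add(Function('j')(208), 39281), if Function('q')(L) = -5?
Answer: 2808172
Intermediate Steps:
Function('j')(C) = Add(-5, Mul(64, Pow(C, 2))) (Function('j')(C) = Add(Mul(64, Pow(C, 2)), -5) = Add(-5, Mul(64, Pow(C, 2))))
Add(Function('j')(208), 39281) = Add(Add(-5, Mul(64, Pow(208, 2))), 39281) = Add(Add(-5, Mul(64, 43264)), 39281) = Add(Add(-5, 2768896), 39281) = Add(2768891, 39281) = 2808172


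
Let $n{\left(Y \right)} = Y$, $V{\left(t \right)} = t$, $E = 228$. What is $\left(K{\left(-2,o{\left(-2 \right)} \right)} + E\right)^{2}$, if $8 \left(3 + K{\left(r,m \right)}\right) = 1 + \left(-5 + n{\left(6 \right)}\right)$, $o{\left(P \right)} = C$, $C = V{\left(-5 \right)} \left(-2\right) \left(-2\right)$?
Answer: $\frac{811801}{16} \approx 50738.0$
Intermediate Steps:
$C = -20$ ($C = \left(-5\right) \left(-2\right) \left(-2\right) = 10 \left(-2\right) = -20$)
$o{\left(P \right)} = -20$
$K{\left(r,m \right)} = - \frac{11}{4}$ ($K{\left(r,m \right)} = -3 + \frac{1 + \left(-5 + 6\right)}{8} = -3 + \frac{1 + 1}{8} = -3 + \frac{1}{8} \cdot 2 = -3 + \frac{1}{4} = - \frac{11}{4}$)
$\left(K{\left(-2,o{\left(-2 \right)} \right)} + E\right)^{2} = \left(- \frac{11}{4} + 228\right)^{2} = \left(\frac{901}{4}\right)^{2} = \frac{811801}{16}$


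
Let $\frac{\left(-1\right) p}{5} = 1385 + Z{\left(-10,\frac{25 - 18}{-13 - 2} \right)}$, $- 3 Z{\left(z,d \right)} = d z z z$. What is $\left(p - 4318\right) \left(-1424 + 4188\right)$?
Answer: $- \frac{260332868}{9} \approx -2.8926 \cdot 10^{7}$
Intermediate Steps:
$Z{\left(z,d \right)} = - \frac{d z^{3}}{3}$ ($Z{\left(z,d \right)} = - \frac{d z z z}{3} = - \frac{d z^{2} z}{3} = - \frac{d z^{3}}{3}$)
$p = - \frac{55325}{9}$ ($p = - 5 \left(1385 - \frac{\frac{25 - 18}{-13 - 2} \left(-10\right)^{3}}{3}\right) = - 5 \left(1385 - \frac{1}{3} \frac{7}{-15} \left(-1000\right)\right) = - 5 \left(1385 - \frac{1}{3} \cdot 7 \left(- \frac{1}{15}\right) \left(-1000\right)\right) = - 5 \left(1385 - \left(- \frac{7}{45}\right) \left(-1000\right)\right) = - 5 \left(1385 - \frac{1400}{9}\right) = \left(-5\right) \frac{11065}{9} = - \frac{55325}{9} \approx -6147.2$)
$\left(p - 4318\right) \left(-1424 + 4188\right) = \left(- \frac{55325}{9} - 4318\right) \left(-1424 + 4188\right) = \left(- \frac{94187}{9}\right) 2764 = - \frac{260332868}{9}$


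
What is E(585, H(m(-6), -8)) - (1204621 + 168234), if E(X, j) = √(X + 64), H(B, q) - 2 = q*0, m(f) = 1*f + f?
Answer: -1372855 + √649 ≈ -1.3728e+6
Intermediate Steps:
m(f) = 2*f (m(f) = f + f = 2*f)
H(B, q) = 2 (H(B, q) = 2 + q*0 = 2 + 0 = 2)
E(X, j) = √(64 + X)
E(585, H(m(-6), -8)) - (1204621 + 168234) = √(64 + 585) - (1204621 + 168234) = √649 - 1*1372855 = √649 - 1372855 = -1372855 + √649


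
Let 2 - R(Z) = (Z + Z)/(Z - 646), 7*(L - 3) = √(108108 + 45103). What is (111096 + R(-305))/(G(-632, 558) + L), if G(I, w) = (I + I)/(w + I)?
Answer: -71160808298846/86871690279 + 506239166902*√153211/86871690279 ≈ 1461.8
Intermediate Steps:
L = 3 + √153211/7 (L = 3 + √(108108 + 45103)/7 = 3 + √153211/7 ≈ 58.917)
G(I, w) = 2*I/(I + w) (G(I, w) = (2*I)/(I + w) = 2*I/(I + w))
R(Z) = 2 - 2*Z/(-646 + Z) (R(Z) = 2 - (Z + Z)/(Z - 646) = 2 - 2*Z/(-646 + Z))
(111096 + R(-305))/(G(-632, 558) + L) = (111096 - 1292/(-646 - 305))/(2*(-632)/(-632 + 558) + (3 + √153211/7)) = (111096 - 1292/(-951))/(2*(-632)/(-74) + (3 + √153211/7)) = (111096 - 1292*(-1/951))/(2*(-632)*(-1/74) + (3 + √153211/7)) = (111096 + 1292/951)/(632/37 + (3 + √153211/7)) = 105653588/(951*(743/37 + √153211/7))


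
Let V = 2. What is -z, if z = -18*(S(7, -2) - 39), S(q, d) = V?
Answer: -666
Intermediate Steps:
S(q, d) = 2
z = 666 (z = -18*(2 - 39) = -18*(-37) = 666)
-z = -1*666 = -666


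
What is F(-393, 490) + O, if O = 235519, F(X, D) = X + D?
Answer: 235616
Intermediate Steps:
F(X, D) = D + X
F(-393, 490) + O = (490 - 393) + 235519 = 97 + 235519 = 235616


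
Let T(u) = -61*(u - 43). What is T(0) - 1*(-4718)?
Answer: 7341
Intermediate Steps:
T(u) = 2623 - 61*u (T(u) = -61*(-43 + u) = 2623 - 61*u)
T(0) - 1*(-4718) = (2623 - 61*0) - 1*(-4718) = (2623 + 0) + 4718 = 2623 + 4718 = 7341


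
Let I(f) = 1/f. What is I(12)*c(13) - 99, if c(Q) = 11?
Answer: -1177/12 ≈ -98.083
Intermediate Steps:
I(12)*c(13) - 99 = 11/12 - 99 = -1177/12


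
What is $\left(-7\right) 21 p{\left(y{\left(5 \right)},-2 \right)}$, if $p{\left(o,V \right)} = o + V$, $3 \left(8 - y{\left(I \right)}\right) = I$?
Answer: $-637$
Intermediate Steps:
$y{\left(I \right)} = 8 - \frac{I}{3}$
$p{\left(o,V \right)} = V + o$
$\left(-7\right) 21 p{\left(y{\left(5 \right)},-2 \right)} = \left(-7\right) 21 \left(-2 + \left(8 - \frac{5}{3}\right)\right) = - 147 \left(-2 + \left(8 - \frac{5}{3}\right)\right) = - 147 \left(-2 + \frac{19}{3}\right) = \left(-147\right) \frac{13}{3} = -637$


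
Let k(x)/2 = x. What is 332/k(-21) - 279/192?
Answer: -12577/1344 ≈ -9.3579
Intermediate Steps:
k(x) = 2*x
332/k(-21) - 279/192 = 332/((2*(-21))) - 279/192 = 332/(-42) - 279*1/192 = 332*(-1/42) - 93/64 = -166/21 - 93/64 = -12577/1344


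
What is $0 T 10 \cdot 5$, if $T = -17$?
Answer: $0$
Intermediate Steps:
$0 T 10 \cdot 5 = 0 \left(-17\right) 10 \cdot 5 = 0 \cdot 50 = 0$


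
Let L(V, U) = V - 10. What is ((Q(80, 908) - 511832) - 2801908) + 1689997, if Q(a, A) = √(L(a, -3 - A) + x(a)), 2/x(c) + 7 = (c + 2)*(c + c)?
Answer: -1623743 + 2*√334349446/4371 ≈ -1.6237e+6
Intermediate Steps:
L(V, U) = -10 + V
x(c) = 2/(-7 + 2*c*(2 + c)) (x(c) = 2/(-7 + (c + 2)*(c + c)) = 2/(-7 + (2 + c)*(2*c)) = 2/(-7 + 2*c*(2 + c)))
Q(a, A) = √(-10 + a + 2/(-7 + 2*a² + 4*a)) (Q(a, A) = √((-10 + a) + 2/(-7 + 2*a² + 4*a)) = √(-10 + a + 2/(-7 + 2*a² + 4*a)))
((Q(80, 908) - 511832) - 2801908) + 1689997 = ((√((2 + (-10 + 80)*(-7 + 2*80² + 4*80))/(-7 + 2*80² + 4*80)) - 511832) - 2801908) + 1689997 = ((√((2 + 70*(-7 + 2*6400 + 320))/(-7 + 2*6400 + 320)) - 511832) - 2801908) + 1689997 = ((√((2 + 70*(-7 + 12800 + 320))/(-7 + 12800 + 320)) - 511832) - 2801908) + 1689997 = ((√((2 + 70*13113)/13113) - 511832) - 2801908) + 1689997 = ((√((2 + 917910)/13113) - 511832) - 2801908) + 1689997 = ((√((1/13113)*917912) - 511832) - 2801908) + 1689997 = ((√(917912/13113) - 511832) - 2801908) + 1689997 = ((2*√334349446/4371 - 511832) - 2801908) + 1689997 = ((-511832 + 2*√334349446/4371) - 2801908) + 1689997 = (-3313740 + 2*√334349446/4371) + 1689997 = -1623743 + 2*√334349446/4371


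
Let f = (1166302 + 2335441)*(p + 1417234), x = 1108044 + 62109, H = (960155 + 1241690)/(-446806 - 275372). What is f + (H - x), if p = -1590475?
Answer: -438106849396154293/722178 ≈ -6.0665e+11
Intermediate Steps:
H = -2201845/722178 (H = 2201845/(-722178) = 2201845*(-1/722178) = -2201845/722178 ≈ -3.0489)
x = 1170153
f = -606645459063 (f = (1166302 + 2335441)*(-1590475 + 1417234) = 3501743*(-173241) = -606645459063)
f + (H - x) = -606645459063 + (-2201845/722178 - 1*1170153) = -606645459063 + (-2201845/722178 - 1170153) = -606645459063 - 845060955079/722178 = -438106849396154293/722178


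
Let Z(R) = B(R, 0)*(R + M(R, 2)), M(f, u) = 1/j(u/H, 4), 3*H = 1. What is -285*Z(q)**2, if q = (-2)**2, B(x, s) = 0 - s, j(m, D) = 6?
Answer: 0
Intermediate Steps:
H = 1/3 (H = (1/3)*1 = 1/3 ≈ 0.33333)
B(x, s) = -s
M(f, u) = 1/6
q = 4
Z(R) = 0 (Z(R) = (-1*0)*(R + 1/6) = 0*(1/6 + R) = 0)
-285*Z(q)**2 = -285*0**2 = -285*0 = 0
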